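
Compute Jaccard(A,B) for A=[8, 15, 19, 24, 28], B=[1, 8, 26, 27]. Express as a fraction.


A intersect B = [8]
|A intersect B| = 1
A union B = [1, 8, 15, 19, 24, 26, 27, 28]
|A union B| = 8
Jaccard = 1/8 = 1/8

1/8


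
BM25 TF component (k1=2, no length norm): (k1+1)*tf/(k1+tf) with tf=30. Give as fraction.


BM25 TF component = (k1+1)*tf / (k1+tf)
k1 = 2, tf = 30
Numerator = (2+1)*30 = 90
Denominator = 2 + 30 = 32
= 90/32 = 45/16

45/16


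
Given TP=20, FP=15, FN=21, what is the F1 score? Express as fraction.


F1 = 2 * P * R / (P + R)
P = TP/(TP+FP) = 20/35 = 4/7
R = TP/(TP+FN) = 20/41 = 20/41
2 * P * R = 2 * 4/7 * 20/41 = 160/287
P + R = 4/7 + 20/41 = 304/287
F1 = 160/287 / 304/287 = 10/19

10/19


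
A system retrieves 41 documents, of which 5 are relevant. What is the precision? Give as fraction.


Precision = relevant_retrieved / total_retrieved
= 5 / 41
= 5 / (5 + 36)
= 5/41

5/41


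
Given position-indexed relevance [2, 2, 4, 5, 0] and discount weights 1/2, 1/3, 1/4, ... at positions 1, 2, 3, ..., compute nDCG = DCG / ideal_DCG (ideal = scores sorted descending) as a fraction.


Position discount weights w_i = 1/(i+1) for i=1..5:
Weights = [1/2, 1/3, 1/4, 1/5, 1/6]
Actual relevance: [2, 2, 4, 5, 0]
DCG = 2/2 + 2/3 + 4/4 + 5/5 + 0/6 = 11/3
Ideal relevance (sorted desc): [5, 4, 2, 2, 0]
Ideal DCG = 5/2 + 4/3 + 2/4 + 2/5 + 0/6 = 71/15
nDCG = DCG / ideal_DCG = 11/3 / 71/15 = 55/71

55/71


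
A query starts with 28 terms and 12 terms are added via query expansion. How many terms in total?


Original terms: 28
Expansion terms: 12
Total = 28 + 12 = 40

40


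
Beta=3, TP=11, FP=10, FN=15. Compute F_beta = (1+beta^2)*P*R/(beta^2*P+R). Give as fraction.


P = TP/(TP+FP) = 11/21 = 11/21
R = TP/(TP+FN) = 11/26 = 11/26
beta^2 = 3^2 = 9
(1 + beta^2) = 10
Numerator = (1+beta^2)*P*R = 605/273
Denominator = beta^2*P + R = 33/7 + 11/26 = 935/182
F_beta = 22/51

22/51


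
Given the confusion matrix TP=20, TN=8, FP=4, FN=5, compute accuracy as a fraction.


Accuracy = (TP + TN) / (TP + TN + FP + FN)
TP + TN = 20 + 8 = 28
Total = 20 + 8 + 4 + 5 = 37
Accuracy = 28 / 37 = 28/37

28/37


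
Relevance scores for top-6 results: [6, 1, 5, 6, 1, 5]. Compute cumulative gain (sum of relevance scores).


Cumulative Gain = sum of relevance scores
Position 1: rel=6, running sum=6
Position 2: rel=1, running sum=7
Position 3: rel=5, running sum=12
Position 4: rel=6, running sum=18
Position 5: rel=1, running sum=19
Position 6: rel=5, running sum=24
CG = 24

24


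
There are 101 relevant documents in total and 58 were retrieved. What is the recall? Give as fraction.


Recall = retrieved_relevant / total_relevant
= 58 / 101
= 58 / (58 + 43)
= 58/101

58/101


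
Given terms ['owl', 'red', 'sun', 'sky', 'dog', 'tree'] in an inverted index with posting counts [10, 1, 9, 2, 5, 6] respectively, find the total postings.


Summing posting list sizes:
'owl': 10 postings
'red': 1 postings
'sun': 9 postings
'sky': 2 postings
'dog': 5 postings
'tree': 6 postings
Total = 10 + 1 + 9 + 2 + 5 + 6 = 33

33


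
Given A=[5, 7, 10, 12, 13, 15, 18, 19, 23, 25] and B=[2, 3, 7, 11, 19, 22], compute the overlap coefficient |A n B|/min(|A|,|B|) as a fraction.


A intersect B = [7, 19]
|A intersect B| = 2
min(|A|, |B|) = min(10, 6) = 6
Overlap = 2 / 6 = 1/3

1/3


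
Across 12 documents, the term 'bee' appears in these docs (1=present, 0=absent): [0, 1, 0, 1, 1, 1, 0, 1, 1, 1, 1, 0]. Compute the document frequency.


Checking each document for 'bee':
Doc 1: absent
Doc 2: present
Doc 3: absent
Doc 4: present
Doc 5: present
Doc 6: present
Doc 7: absent
Doc 8: present
Doc 9: present
Doc 10: present
Doc 11: present
Doc 12: absent
df = sum of presences = 0 + 1 + 0 + 1 + 1 + 1 + 0 + 1 + 1 + 1 + 1 + 0 = 8

8


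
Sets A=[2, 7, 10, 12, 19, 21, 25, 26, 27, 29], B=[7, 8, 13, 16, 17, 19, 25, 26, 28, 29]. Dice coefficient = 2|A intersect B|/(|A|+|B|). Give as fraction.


A intersect B = [7, 19, 25, 26, 29]
|A intersect B| = 5
|A| = 10, |B| = 10
Dice = 2*5 / (10+10)
= 10 / 20 = 1/2

1/2


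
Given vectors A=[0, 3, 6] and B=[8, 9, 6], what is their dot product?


Dot product = sum of element-wise products
A[0]*B[0] = 0*8 = 0
A[1]*B[1] = 3*9 = 27
A[2]*B[2] = 6*6 = 36
Sum = 0 + 27 + 36 = 63

63


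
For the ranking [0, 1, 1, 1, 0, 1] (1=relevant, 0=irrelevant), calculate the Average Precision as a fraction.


Computing P@k for each relevant position:
Position 1: not relevant
Position 2: relevant, P@2 = 1/2 = 1/2
Position 3: relevant, P@3 = 2/3 = 2/3
Position 4: relevant, P@4 = 3/4 = 3/4
Position 5: not relevant
Position 6: relevant, P@6 = 4/6 = 2/3
Sum of P@k = 1/2 + 2/3 + 3/4 + 2/3 = 31/12
AP = 31/12 / 4 = 31/48

31/48


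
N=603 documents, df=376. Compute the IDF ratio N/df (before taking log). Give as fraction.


IDF ratio = N / df
= 603 / 376
= 603/376

603/376


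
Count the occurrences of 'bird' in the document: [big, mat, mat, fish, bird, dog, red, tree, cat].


Document has 9 words
Scanning for 'bird':
Found at positions: [4]
Count = 1

1


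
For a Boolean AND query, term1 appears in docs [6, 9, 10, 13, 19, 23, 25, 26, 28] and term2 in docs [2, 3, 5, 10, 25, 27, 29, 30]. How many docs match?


Boolean AND: find intersection of posting lists
term1 docs: [6, 9, 10, 13, 19, 23, 25, 26, 28]
term2 docs: [2, 3, 5, 10, 25, 27, 29, 30]
Intersection: [10, 25]
|intersection| = 2

2


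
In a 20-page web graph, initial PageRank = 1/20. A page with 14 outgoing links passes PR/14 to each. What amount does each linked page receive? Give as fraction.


Initial PR = 1/20 = 1/20
Outlinks = 14
Contribution per link = PR / outlinks
= 1/20 / 14
= 1/280

1/280


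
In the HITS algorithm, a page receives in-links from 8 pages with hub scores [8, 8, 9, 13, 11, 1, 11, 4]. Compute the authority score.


Authority = sum of hub scores of in-linkers
In-link 1: hub score = 8
In-link 2: hub score = 8
In-link 3: hub score = 9
In-link 4: hub score = 13
In-link 5: hub score = 11
In-link 6: hub score = 1
In-link 7: hub score = 11
In-link 8: hub score = 4
Authority = 8 + 8 + 9 + 13 + 11 + 1 + 11 + 4 = 65

65


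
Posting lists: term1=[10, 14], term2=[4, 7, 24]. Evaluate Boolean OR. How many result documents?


Boolean OR: find union of posting lists
term1 docs: [10, 14]
term2 docs: [4, 7, 24]
Union: [4, 7, 10, 14, 24]
|union| = 5

5


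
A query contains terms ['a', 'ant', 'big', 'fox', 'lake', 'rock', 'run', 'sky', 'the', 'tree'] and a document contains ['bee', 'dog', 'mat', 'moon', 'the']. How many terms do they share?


Query terms: ['a', 'ant', 'big', 'fox', 'lake', 'rock', 'run', 'sky', 'the', 'tree']
Document terms: ['bee', 'dog', 'mat', 'moon', 'the']
Common terms: ['the']
Overlap count = 1

1


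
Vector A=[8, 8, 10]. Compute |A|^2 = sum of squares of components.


|A|^2 = sum of squared components
A[0]^2 = 8^2 = 64
A[1]^2 = 8^2 = 64
A[2]^2 = 10^2 = 100
Sum = 64 + 64 + 100 = 228

228


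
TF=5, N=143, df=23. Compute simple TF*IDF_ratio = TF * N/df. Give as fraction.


TF * (N/df)
= 5 * (143/23)
= 5 * 143/23
= 715/23

715/23


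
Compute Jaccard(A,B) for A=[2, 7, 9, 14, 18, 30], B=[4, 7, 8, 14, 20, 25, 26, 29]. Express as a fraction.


A intersect B = [7, 14]
|A intersect B| = 2
A union B = [2, 4, 7, 8, 9, 14, 18, 20, 25, 26, 29, 30]
|A union B| = 12
Jaccard = 2/12 = 1/6

1/6


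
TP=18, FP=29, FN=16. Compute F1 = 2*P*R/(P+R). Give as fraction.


F1 = 2 * P * R / (P + R)
P = TP/(TP+FP) = 18/47 = 18/47
R = TP/(TP+FN) = 18/34 = 9/17
2 * P * R = 2 * 18/47 * 9/17 = 324/799
P + R = 18/47 + 9/17 = 729/799
F1 = 324/799 / 729/799 = 4/9

4/9


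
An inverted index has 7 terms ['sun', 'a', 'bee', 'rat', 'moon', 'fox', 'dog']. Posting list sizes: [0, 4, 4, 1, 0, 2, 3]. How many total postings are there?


Summing posting list sizes:
'sun': 0 postings
'a': 4 postings
'bee': 4 postings
'rat': 1 postings
'moon': 0 postings
'fox': 2 postings
'dog': 3 postings
Total = 0 + 4 + 4 + 1 + 0 + 2 + 3 = 14

14


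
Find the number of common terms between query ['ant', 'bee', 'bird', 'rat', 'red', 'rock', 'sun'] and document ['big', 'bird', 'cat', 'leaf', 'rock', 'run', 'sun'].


Query terms: ['ant', 'bee', 'bird', 'rat', 'red', 'rock', 'sun']
Document terms: ['big', 'bird', 'cat', 'leaf', 'rock', 'run', 'sun']
Common terms: ['bird', 'rock', 'sun']
Overlap count = 3

3


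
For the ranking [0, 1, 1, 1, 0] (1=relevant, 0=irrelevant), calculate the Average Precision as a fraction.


Computing P@k for each relevant position:
Position 1: not relevant
Position 2: relevant, P@2 = 1/2 = 1/2
Position 3: relevant, P@3 = 2/3 = 2/3
Position 4: relevant, P@4 = 3/4 = 3/4
Position 5: not relevant
Sum of P@k = 1/2 + 2/3 + 3/4 = 23/12
AP = 23/12 / 3 = 23/36

23/36


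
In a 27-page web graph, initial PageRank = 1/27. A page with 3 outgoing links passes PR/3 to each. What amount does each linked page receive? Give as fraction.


Initial PR = 1/27 = 1/27
Outlinks = 3
Contribution per link = PR / outlinks
= 1/27 / 3
= 1/81

1/81


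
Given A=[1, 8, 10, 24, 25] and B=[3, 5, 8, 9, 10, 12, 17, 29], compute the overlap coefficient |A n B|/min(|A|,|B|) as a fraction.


A intersect B = [8, 10]
|A intersect B| = 2
min(|A|, |B|) = min(5, 8) = 5
Overlap = 2 / 5 = 2/5

2/5


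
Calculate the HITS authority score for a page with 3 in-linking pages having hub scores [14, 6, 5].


Authority = sum of hub scores of in-linkers
In-link 1: hub score = 14
In-link 2: hub score = 6
In-link 3: hub score = 5
Authority = 14 + 6 + 5 = 25

25


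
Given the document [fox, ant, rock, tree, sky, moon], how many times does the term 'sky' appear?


Document has 6 words
Scanning for 'sky':
Found at positions: [4]
Count = 1

1


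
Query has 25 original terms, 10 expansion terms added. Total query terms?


Original terms: 25
Expansion terms: 10
Total = 25 + 10 = 35

35


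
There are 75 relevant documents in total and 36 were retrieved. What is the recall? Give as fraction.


Recall = retrieved_relevant / total_relevant
= 36 / 75
= 36 / (36 + 39)
= 12/25

12/25


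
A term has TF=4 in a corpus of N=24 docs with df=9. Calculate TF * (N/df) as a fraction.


TF * (N/df)
= 4 * (24/9)
= 4 * 8/3
= 32/3

32/3


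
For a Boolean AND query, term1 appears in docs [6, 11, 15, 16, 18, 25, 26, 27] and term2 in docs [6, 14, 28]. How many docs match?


Boolean AND: find intersection of posting lists
term1 docs: [6, 11, 15, 16, 18, 25, 26, 27]
term2 docs: [6, 14, 28]
Intersection: [6]
|intersection| = 1

1


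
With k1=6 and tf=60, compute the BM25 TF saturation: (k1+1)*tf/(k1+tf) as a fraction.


BM25 TF component = (k1+1)*tf / (k1+tf)
k1 = 6, tf = 60
Numerator = (6+1)*60 = 420
Denominator = 6 + 60 = 66
= 420/66 = 70/11

70/11


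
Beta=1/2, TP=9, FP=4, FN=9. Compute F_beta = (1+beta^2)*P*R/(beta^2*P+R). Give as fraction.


P = TP/(TP+FP) = 9/13 = 9/13
R = TP/(TP+FN) = 9/18 = 1/2
beta^2 = 1/2^2 = 1/4
(1 + beta^2) = 5/4
Numerator = (1+beta^2)*P*R = 45/104
Denominator = beta^2*P + R = 9/52 + 1/2 = 35/52
F_beta = 9/14

9/14


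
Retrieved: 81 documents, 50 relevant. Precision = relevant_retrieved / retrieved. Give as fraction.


Precision = relevant_retrieved / total_retrieved
= 50 / 81
= 50 / (50 + 31)
= 50/81

50/81


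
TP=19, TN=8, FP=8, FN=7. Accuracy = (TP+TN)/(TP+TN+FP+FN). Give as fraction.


Accuracy = (TP + TN) / (TP + TN + FP + FN)
TP + TN = 19 + 8 = 27
Total = 19 + 8 + 8 + 7 = 42
Accuracy = 27 / 42 = 9/14

9/14


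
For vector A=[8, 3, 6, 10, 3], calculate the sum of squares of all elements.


|A|^2 = sum of squared components
A[0]^2 = 8^2 = 64
A[1]^2 = 3^2 = 9
A[2]^2 = 6^2 = 36
A[3]^2 = 10^2 = 100
A[4]^2 = 3^2 = 9
Sum = 64 + 9 + 36 + 100 + 9 = 218

218


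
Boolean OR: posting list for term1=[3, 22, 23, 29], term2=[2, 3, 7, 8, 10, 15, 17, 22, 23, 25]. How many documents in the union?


Boolean OR: find union of posting lists
term1 docs: [3, 22, 23, 29]
term2 docs: [2, 3, 7, 8, 10, 15, 17, 22, 23, 25]
Union: [2, 3, 7, 8, 10, 15, 17, 22, 23, 25, 29]
|union| = 11

11


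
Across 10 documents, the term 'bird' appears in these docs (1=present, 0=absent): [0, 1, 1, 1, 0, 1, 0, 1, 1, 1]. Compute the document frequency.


Checking each document for 'bird':
Doc 1: absent
Doc 2: present
Doc 3: present
Doc 4: present
Doc 5: absent
Doc 6: present
Doc 7: absent
Doc 8: present
Doc 9: present
Doc 10: present
df = sum of presences = 0 + 1 + 1 + 1 + 0 + 1 + 0 + 1 + 1 + 1 = 7

7


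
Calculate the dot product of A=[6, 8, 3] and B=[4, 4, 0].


Dot product = sum of element-wise products
A[0]*B[0] = 6*4 = 24
A[1]*B[1] = 8*4 = 32
A[2]*B[2] = 3*0 = 0
Sum = 24 + 32 + 0 = 56

56


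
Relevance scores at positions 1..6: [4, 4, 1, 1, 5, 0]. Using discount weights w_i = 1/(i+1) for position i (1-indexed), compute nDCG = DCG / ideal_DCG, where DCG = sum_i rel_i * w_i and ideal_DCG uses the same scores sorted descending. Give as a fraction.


Position discount weights w_i = 1/(i+1) for i=1..6:
Weights = [1/2, 1/3, 1/4, 1/5, 1/6, 1/7]
Actual relevance: [4, 4, 1, 1, 5, 0]
DCG = 4/2 + 4/3 + 1/4 + 1/5 + 5/6 + 0/7 = 277/60
Ideal relevance (sorted desc): [5, 4, 4, 1, 1, 0]
Ideal DCG = 5/2 + 4/3 + 4/4 + 1/5 + 1/6 + 0/7 = 26/5
nDCG = DCG / ideal_DCG = 277/60 / 26/5 = 277/312

277/312


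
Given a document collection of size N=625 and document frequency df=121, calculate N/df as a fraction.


IDF ratio = N / df
= 625 / 121
= 625/121

625/121


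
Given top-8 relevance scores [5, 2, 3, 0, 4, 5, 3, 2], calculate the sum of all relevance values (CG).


Cumulative Gain = sum of relevance scores
Position 1: rel=5, running sum=5
Position 2: rel=2, running sum=7
Position 3: rel=3, running sum=10
Position 4: rel=0, running sum=10
Position 5: rel=4, running sum=14
Position 6: rel=5, running sum=19
Position 7: rel=3, running sum=22
Position 8: rel=2, running sum=24
CG = 24

24


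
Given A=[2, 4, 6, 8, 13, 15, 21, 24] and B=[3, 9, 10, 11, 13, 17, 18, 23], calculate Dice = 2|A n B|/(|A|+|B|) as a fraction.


A intersect B = [13]
|A intersect B| = 1
|A| = 8, |B| = 8
Dice = 2*1 / (8+8)
= 2 / 16 = 1/8

1/8


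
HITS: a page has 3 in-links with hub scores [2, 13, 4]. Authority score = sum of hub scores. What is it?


Authority = sum of hub scores of in-linkers
In-link 1: hub score = 2
In-link 2: hub score = 13
In-link 3: hub score = 4
Authority = 2 + 13 + 4 = 19

19


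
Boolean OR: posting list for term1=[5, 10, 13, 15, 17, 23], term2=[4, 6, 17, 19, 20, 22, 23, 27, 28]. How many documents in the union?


Boolean OR: find union of posting lists
term1 docs: [5, 10, 13, 15, 17, 23]
term2 docs: [4, 6, 17, 19, 20, 22, 23, 27, 28]
Union: [4, 5, 6, 10, 13, 15, 17, 19, 20, 22, 23, 27, 28]
|union| = 13

13


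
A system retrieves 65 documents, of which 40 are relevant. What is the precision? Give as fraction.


Precision = relevant_retrieved / total_retrieved
= 40 / 65
= 40 / (40 + 25)
= 8/13

8/13


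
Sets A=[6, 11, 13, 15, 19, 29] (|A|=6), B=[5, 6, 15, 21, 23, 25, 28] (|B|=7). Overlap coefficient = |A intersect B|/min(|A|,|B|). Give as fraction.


A intersect B = [6, 15]
|A intersect B| = 2
min(|A|, |B|) = min(6, 7) = 6
Overlap = 2 / 6 = 1/3

1/3


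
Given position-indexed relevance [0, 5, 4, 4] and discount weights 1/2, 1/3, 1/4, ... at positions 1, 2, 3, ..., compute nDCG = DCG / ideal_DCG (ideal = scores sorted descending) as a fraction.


Position discount weights w_i = 1/(i+1) for i=1..4:
Weights = [1/2, 1/3, 1/4, 1/5]
Actual relevance: [0, 5, 4, 4]
DCG = 0/2 + 5/3 + 4/4 + 4/5 = 52/15
Ideal relevance (sorted desc): [5, 4, 4, 0]
Ideal DCG = 5/2 + 4/3 + 4/4 + 0/5 = 29/6
nDCG = DCG / ideal_DCG = 52/15 / 29/6 = 104/145

104/145


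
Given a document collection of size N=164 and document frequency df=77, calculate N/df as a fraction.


IDF ratio = N / df
= 164 / 77
= 164/77

164/77


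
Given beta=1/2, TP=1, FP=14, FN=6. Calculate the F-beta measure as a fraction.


P = TP/(TP+FP) = 1/15 = 1/15
R = TP/(TP+FN) = 1/7 = 1/7
beta^2 = 1/2^2 = 1/4
(1 + beta^2) = 5/4
Numerator = (1+beta^2)*P*R = 1/84
Denominator = beta^2*P + R = 1/60 + 1/7 = 67/420
F_beta = 5/67

5/67


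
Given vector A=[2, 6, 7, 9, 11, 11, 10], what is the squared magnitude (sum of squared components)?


|A|^2 = sum of squared components
A[0]^2 = 2^2 = 4
A[1]^2 = 6^2 = 36
A[2]^2 = 7^2 = 49
A[3]^2 = 9^2 = 81
A[4]^2 = 11^2 = 121
A[5]^2 = 11^2 = 121
A[6]^2 = 10^2 = 100
Sum = 4 + 36 + 49 + 81 + 121 + 121 + 100 = 512

512


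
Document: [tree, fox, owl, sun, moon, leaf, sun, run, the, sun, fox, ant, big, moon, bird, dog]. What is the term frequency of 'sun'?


Document has 16 words
Scanning for 'sun':
Found at positions: [3, 6, 9]
Count = 3

3


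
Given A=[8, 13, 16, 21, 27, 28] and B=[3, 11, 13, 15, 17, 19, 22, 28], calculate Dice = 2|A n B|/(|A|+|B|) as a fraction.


A intersect B = [13, 28]
|A intersect B| = 2
|A| = 6, |B| = 8
Dice = 2*2 / (6+8)
= 4 / 14 = 2/7

2/7


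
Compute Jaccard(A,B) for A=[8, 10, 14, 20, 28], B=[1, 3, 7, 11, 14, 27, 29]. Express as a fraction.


A intersect B = [14]
|A intersect B| = 1
A union B = [1, 3, 7, 8, 10, 11, 14, 20, 27, 28, 29]
|A union B| = 11
Jaccard = 1/11 = 1/11

1/11


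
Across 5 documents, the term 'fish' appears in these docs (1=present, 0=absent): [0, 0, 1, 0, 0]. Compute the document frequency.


Checking each document for 'fish':
Doc 1: absent
Doc 2: absent
Doc 3: present
Doc 4: absent
Doc 5: absent
df = sum of presences = 0 + 0 + 1 + 0 + 0 = 1

1


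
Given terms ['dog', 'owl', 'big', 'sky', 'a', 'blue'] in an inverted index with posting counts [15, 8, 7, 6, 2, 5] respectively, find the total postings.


Summing posting list sizes:
'dog': 15 postings
'owl': 8 postings
'big': 7 postings
'sky': 6 postings
'a': 2 postings
'blue': 5 postings
Total = 15 + 8 + 7 + 6 + 2 + 5 = 43

43


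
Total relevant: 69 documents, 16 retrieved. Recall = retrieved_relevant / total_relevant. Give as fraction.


Recall = retrieved_relevant / total_relevant
= 16 / 69
= 16 / (16 + 53)
= 16/69

16/69


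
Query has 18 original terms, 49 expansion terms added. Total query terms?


Original terms: 18
Expansion terms: 49
Total = 18 + 49 = 67

67


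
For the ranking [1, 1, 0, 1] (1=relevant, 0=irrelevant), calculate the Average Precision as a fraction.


Computing P@k for each relevant position:
Position 1: relevant, P@1 = 1/1 = 1
Position 2: relevant, P@2 = 2/2 = 1
Position 3: not relevant
Position 4: relevant, P@4 = 3/4 = 3/4
Sum of P@k = 1 + 1 + 3/4 = 11/4
AP = 11/4 / 3 = 11/12

11/12


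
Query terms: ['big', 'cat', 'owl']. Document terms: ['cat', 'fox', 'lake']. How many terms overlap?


Query terms: ['big', 'cat', 'owl']
Document terms: ['cat', 'fox', 'lake']
Common terms: ['cat']
Overlap count = 1

1


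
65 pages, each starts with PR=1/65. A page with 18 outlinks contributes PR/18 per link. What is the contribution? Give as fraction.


Initial PR = 1/65 = 1/65
Outlinks = 18
Contribution per link = PR / outlinks
= 1/65 / 18
= 1/1170

1/1170


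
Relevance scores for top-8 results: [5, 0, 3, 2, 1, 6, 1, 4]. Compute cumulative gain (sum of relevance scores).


Cumulative Gain = sum of relevance scores
Position 1: rel=5, running sum=5
Position 2: rel=0, running sum=5
Position 3: rel=3, running sum=8
Position 4: rel=2, running sum=10
Position 5: rel=1, running sum=11
Position 6: rel=6, running sum=17
Position 7: rel=1, running sum=18
Position 8: rel=4, running sum=22
CG = 22

22


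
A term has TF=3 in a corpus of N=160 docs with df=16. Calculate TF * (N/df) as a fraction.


TF * (N/df)
= 3 * (160/16)
= 3 * 10
= 30

30


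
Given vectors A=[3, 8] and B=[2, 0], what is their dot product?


Dot product = sum of element-wise products
A[0]*B[0] = 3*2 = 6
A[1]*B[1] = 8*0 = 0
Sum = 6 + 0 = 6

6


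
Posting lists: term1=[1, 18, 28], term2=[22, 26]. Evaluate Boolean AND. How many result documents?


Boolean AND: find intersection of posting lists
term1 docs: [1, 18, 28]
term2 docs: [22, 26]
Intersection: []
|intersection| = 0

0


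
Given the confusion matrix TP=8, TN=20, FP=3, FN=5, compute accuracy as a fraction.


Accuracy = (TP + TN) / (TP + TN + FP + FN)
TP + TN = 8 + 20 = 28
Total = 8 + 20 + 3 + 5 = 36
Accuracy = 28 / 36 = 7/9

7/9


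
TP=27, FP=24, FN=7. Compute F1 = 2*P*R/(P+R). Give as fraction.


F1 = 2 * P * R / (P + R)
P = TP/(TP+FP) = 27/51 = 9/17
R = TP/(TP+FN) = 27/34 = 27/34
2 * P * R = 2 * 9/17 * 27/34 = 243/289
P + R = 9/17 + 27/34 = 45/34
F1 = 243/289 / 45/34 = 54/85

54/85


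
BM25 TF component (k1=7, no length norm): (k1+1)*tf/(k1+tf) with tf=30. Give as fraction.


BM25 TF component = (k1+1)*tf / (k1+tf)
k1 = 7, tf = 30
Numerator = (7+1)*30 = 240
Denominator = 7 + 30 = 37
= 240/37 = 240/37

240/37


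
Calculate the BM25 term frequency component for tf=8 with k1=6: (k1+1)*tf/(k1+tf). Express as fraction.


BM25 TF component = (k1+1)*tf / (k1+tf)
k1 = 6, tf = 8
Numerator = (6+1)*8 = 56
Denominator = 6 + 8 = 14
= 56/14 = 4

4


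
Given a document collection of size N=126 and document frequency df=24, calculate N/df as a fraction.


IDF ratio = N / df
= 126 / 24
= 21/4

21/4


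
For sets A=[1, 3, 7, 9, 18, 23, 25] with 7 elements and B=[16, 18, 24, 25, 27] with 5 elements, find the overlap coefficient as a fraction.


A intersect B = [18, 25]
|A intersect B| = 2
min(|A|, |B|) = min(7, 5) = 5
Overlap = 2 / 5 = 2/5

2/5


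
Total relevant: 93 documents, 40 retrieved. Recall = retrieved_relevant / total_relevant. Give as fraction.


Recall = retrieved_relevant / total_relevant
= 40 / 93
= 40 / (40 + 53)
= 40/93

40/93


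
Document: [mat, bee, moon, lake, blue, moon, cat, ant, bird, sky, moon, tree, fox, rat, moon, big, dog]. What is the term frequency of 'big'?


Document has 17 words
Scanning for 'big':
Found at positions: [15]
Count = 1

1


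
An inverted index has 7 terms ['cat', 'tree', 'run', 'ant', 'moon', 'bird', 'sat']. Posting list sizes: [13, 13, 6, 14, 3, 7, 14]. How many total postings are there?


Summing posting list sizes:
'cat': 13 postings
'tree': 13 postings
'run': 6 postings
'ant': 14 postings
'moon': 3 postings
'bird': 7 postings
'sat': 14 postings
Total = 13 + 13 + 6 + 14 + 3 + 7 + 14 = 70

70


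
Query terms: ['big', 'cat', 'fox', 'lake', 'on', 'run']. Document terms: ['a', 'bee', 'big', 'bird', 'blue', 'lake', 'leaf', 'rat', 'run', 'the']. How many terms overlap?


Query terms: ['big', 'cat', 'fox', 'lake', 'on', 'run']
Document terms: ['a', 'bee', 'big', 'bird', 'blue', 'lake', 'leaf', 'rat', 'run', 'the']
Common terms: ['big', 'lake', 'run']
Overlap count = 3

3


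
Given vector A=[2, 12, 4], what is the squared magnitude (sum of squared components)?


|A|^2 = sum of squared components
A[0]^2 = 2^2 = 4
A[1]^2 = 12^2 = 144
A[2]^2 = 4^2 = 16
Sum = 4 + 144 + 16 = 164

164


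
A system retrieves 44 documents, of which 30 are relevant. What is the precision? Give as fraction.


Precision = relevant_retrieved / total_retrieved
= 30 / 44
= 30 / (30 + 14)
= 15/22

15/22


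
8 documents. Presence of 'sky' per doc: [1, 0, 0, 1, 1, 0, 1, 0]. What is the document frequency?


Checking each document for 'sky':
Doc 1: present
Doc 2: absent
Doc 3: absent
Doc 4: present
Doc 5: present
Doc 6: absent
Doc 7: present
Doc 8: absent
df = sum of presences = 1 + 0 + 0 + 1 + 1 + 0 + 1 + 0 = 4

4


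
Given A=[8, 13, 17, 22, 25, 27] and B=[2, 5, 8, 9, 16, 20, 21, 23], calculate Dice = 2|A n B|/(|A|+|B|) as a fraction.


A intersect B = [8]
|A intersect B| = 1
|A| = 6, |B| = 8
Dice = 2*1 / (6+8)
= 2 / 14 = 1/7

1/7


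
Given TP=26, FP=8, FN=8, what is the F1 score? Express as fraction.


F1 = 2 * P * R / (P + R)
P = TP/(TP+FP) = 26/34 = 13/17
R = TP/(TP+FN) = 26/34 = 13/17
2 * P * R = 2 * 13/17 * 13/17 = 338/289
P + R = 13/17 + 13/17 = 26/17
F1 = 338/289 / 26/17 = 13/17

13/17


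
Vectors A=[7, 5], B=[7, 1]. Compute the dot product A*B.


Dot product = sum of element-wise products
A[0]*B[0] = 7*7 = 49
A[1]*B[1] = 5*1 = 5
Sum = 49 + 5 = 54

54


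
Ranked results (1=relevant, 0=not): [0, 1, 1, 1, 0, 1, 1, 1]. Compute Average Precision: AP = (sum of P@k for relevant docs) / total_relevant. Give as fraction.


Computing P@k for each relevant position:
Position 1: not relevant
Position 2: relevant, P@2 = 1/2 = 1/2
Position 3: relevant, P@3 = 2/3 = 2/3
Position 4: relevant, P@4 = 3/4 = 3/4
Position 5: not relevant
Position 6: relevant, P@6 = 4/6 = 2/3
Position 7: relevant, P@7 = 5/7 = 5/7
Position 8: relevant, P@8 = 6/8 = 3/4
Sum of P@k = 1/2 + 2/3 + 3/4 + 2/3 + 5/7 + 3/4 = 85/21
AP = 85/21 / 6 = 85/126

85/126


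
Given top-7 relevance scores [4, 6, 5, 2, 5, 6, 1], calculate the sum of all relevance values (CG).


Cumulative Gain = sum of relevance scores
Position 1: rel=4, running sum=4
Position 2: rel=6, running sum=10
Position 3: rel=5, running sum=15
Position 4: rel=2, running sum=17
Position 5: rel=5, running sum=22
Position 6: rel=6, running sum=28
Position 7: rel=1, running sum=29
CG = 29

29


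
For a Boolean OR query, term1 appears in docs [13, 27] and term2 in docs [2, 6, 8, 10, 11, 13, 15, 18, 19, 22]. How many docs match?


Boolean OR: find union of posting lists
term1 docs: [13, 27]
term2 docs: [2, 6, 8, 10, 11, 13, 15, 18, 19, 22]
Union: [2, 6, 8, 10, 11, 13, 15, 18, 19, 22, 27]
|union| = 11

11


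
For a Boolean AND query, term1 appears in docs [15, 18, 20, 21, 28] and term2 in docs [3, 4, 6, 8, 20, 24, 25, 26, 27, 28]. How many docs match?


Boolean AND: find intersection of posting lists
term1 docs: [15, 18, 20, 21, 28]
term2 docs: [3, 4, 6, 8, 20, 24, 25, 26, 27, 28]
Intersection: [20, 28]
|intersection| = 2

2


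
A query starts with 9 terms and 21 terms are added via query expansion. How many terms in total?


Original terms: 9
Expansion terms: 21
Total = 9 + 21 = 30

30


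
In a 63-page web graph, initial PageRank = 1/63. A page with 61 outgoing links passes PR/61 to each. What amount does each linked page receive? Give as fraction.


Initial PR = 1/63 = 1/63
Outlinks = 61
Contribution per link = PR / outlinks
= 1/63 / 61
= 1/3843

1/3843


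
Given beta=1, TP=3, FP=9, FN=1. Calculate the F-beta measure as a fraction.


P = TP/(TP+FP) = 3/12 = 1/4
R = TP/(TP+FN) = 3/4 = 3/4
beta^2 = 1^2 = 1
(1 + beta^2) = 2
Numerator = (1+beta^2)*P*R = 3/8
Denominator = beta^2*P + R = 1/4 + 3/4 = 1
F_beta = 3/8

3/8


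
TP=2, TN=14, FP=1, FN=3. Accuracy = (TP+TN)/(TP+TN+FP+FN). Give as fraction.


Accuracy = (TP + TN) / (TP + TN + FP + FN)
TP + TN = 2 + 14 = 16
Total = 2 + 14 + 1 + 3 = 20
Accuracy = 16 / 20 = 4/5

4/5


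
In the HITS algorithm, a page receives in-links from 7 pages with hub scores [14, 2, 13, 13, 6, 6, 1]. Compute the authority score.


Authority = sum of hub scores of in-linkers
In-link 1: hub score = 14
In-link 2: hub score = 2
In-link 3: hub score = 13
In-link 4: hub score = 13
In-link 5: hub score = 6
In-link 6: hub score = 6
In-link 7: hub score = 1
Authority = 14 + 2 + 13 + 13 + 6 + 6 + 1 = 55

55


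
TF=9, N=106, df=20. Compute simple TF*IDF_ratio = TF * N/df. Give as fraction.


TF * (N/df)
= 9 * (106/20)
= 9 * 53/10
= 477/10

477/10


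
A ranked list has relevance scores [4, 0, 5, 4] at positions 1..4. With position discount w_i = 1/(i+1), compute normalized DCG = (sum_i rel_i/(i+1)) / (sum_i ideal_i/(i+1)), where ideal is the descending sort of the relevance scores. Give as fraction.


Position discount weights w_i = 1/(i+1) for i=1..4:
Weights = [1/2, 1/3, 1/4, 1/5]
Actual relevance: [4, 0, 5, 4]
DCG = 4/2 + 0/3 + 5/4 + 4/5 = 81/20
Ideal relevance (sorted desc): [5, 4, 4, 0]
Ideal DCG = 5/2 + 4/3 + 4/4 + 0/5 = 29/6
nDCG = DCG / ideal_DCG = 81/20 / 29/6 = 243/290

243/290


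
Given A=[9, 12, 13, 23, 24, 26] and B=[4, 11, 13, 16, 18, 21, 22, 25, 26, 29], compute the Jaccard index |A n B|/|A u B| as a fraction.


A intersect B = [13, 26]
|A intersect B| = 2
A union B = [4, 9, 11, 12, 13, 16, 18, 21, 22, 23, 24, 25, 26, 29]
|A union B| = 14
Jaccard = 2/14 = 1/7

1/7


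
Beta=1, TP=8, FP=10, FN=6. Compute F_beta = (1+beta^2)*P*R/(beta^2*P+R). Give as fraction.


P = TP/(TP+FP) = 8/18 = 4/9
R = TP/(TP+FN) = 8/14 = 4/7
beta^2 = 1^2 = 1
(1 + beta^2) = 2
Numerator = (1+beta^2)*P*R = 32/63
Denominator = beta^2*P + R = 4/9 + 4/7 = 64/63
F_beta = 1/2

1/2


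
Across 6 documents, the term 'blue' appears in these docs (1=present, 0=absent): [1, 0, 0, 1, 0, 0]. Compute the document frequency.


Checking each document for 'blue':
Doc 1: present
Doc 2: absent
Doc 3: absent
Doc 4: present
Doc 5: absent
Doc 6: absent
df = sum of presences = 1 + 0 + 0 + 1 + 0 + 0 = 2

2


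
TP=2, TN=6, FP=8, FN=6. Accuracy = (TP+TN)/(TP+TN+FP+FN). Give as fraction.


Accuracy = (TP + TN) / (TP + TN + FP + FN)
TP + TN = 2 + 6 = 8
Total = 2 + 6 + 8 + 6 = 22
Accuracy = 8 / 22 = 4/11

4/11


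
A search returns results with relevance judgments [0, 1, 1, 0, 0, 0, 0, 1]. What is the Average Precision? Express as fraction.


Computing P@k for each relevant position:
Position 1: not relevant
Position 2: relevant, P@2 = 1/2 = 1/2
Position 3: relevant, P@3 = 2/3 = 2/3
Position 4: not relevant
Position 5: not relevant
Position 6: not relevant
Position 7: not relevant
Position 8: relevant, P@8 = 3/8 = 3/8
Sum of P@k = 1/2 + 2/3 + 3/8 = 37/24
AP = 37/24 / 3 = 37/72

37/72


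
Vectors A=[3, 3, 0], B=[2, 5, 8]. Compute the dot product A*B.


Dot product = sum of element-wise products
A[0]*B[0] = 3*2 = 6
A[1]*B[1] = 3*5 = 15
A[2]*B[2] = 0*8 = 0
Sum = 6 + 15 + 0 = 21

21


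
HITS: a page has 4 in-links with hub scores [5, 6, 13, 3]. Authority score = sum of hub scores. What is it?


Authority = sum of hub scores of in-linkers
In-link 1: hub score = 5
In-link 2: hub score = 6
In-link 3: hub score = 13
In-link 4: hub score = 3
Authority = 5 + 6 + 13 + 3 = 27

27


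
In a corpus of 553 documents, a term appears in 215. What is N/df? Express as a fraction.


IDF ratio = N / df
= 553 / 215
= 553/215

553/215


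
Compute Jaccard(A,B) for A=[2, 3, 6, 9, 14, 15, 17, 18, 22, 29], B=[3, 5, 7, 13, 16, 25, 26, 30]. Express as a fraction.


A intersect B = [3]
|A intersect B| = 1
A union B = [2, 3, 5, 6, 7, 9, 13, 14, 15, 16, 17, 18, 22, 25, 26, 29, 30]
|A union B| = 17
Jaccard = 1/17 = 1/17

1/17


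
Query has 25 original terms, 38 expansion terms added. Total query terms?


Original terms: 25
Expansion terms: 38
Total = 25 + 38 = 63

63


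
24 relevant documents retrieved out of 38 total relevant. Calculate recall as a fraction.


Recall = retrieved_relevant / total_relevant
= 24 / 38
= 24 / (24 + 14)
= 12/19

12/19


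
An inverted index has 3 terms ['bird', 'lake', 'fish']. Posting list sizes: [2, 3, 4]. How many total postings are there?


Summing posting list sizes:
'bird': 2 postings
'lake': 3 postings
'fish': 4 postings
Total = 2 + 3 + 4 = 9

9


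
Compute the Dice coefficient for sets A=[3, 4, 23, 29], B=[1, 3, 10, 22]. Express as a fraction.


A intersect B = [3]
|A intersect B| = 1
|A| = 4, |B| = 4
Dice = 2*1 / (4+4)
= 2 / 8 = 1/4

1/4


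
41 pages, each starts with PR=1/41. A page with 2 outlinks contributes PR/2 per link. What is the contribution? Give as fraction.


Initial PR = 1/41 = 1/41
Outlinks = 2
Contribution per link = PR / outlinks
= 1/41 / 2
= 1/82

1/82


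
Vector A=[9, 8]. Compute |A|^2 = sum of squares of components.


|A|^2 = sum of squared components
A[0]^2 = 9^2 = 81
A[1]^2 = 8^2 = 64
Sum = 81 + 64 = 145

145


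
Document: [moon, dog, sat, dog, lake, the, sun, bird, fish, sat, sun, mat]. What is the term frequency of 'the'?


Document has 12 words
Scanning for 'the':
Found at positions: [5]
Count = 1

1


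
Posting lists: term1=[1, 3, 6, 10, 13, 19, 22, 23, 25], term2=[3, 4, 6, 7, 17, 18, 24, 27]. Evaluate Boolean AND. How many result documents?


Boolean AND: find intersection of posting lists
term1 docs: [1, 3, 6, 10, 13, 19, 22, 23, 25]
term2 docs: [3, 4, 6, 7, 17, 18, 24, 27]
Intersection: [3, 6]
|intersection| = 2

2


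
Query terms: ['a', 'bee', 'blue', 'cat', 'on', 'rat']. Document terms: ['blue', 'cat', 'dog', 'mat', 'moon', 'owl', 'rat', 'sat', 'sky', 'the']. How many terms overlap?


Query terms: ['a', 'bee', 'blue', 'cat', 'on', 'rat']
Document terms: ['blue', 'cat', 'dog', 'mat', 'moon', 'owl', 'rat', 'sat', 'sky', 'the']
Common terms: ['blue', 'cat', 'rat']
Overlap count = 3

3


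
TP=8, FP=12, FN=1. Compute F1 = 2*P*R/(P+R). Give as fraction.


F1 = 2 * P * R / (P + R)
P = TP/(TP+FP) = 8/20 = 2/5
R = TP/(TP+FN) = 8/9 = 8/9
2 * P * R = 2 * 2/5 * 8/9 = 32/45
P + R = 2/5 + 8/9 = 58/45
F1 = 32/45 / 58/45 = 16/29

16/29


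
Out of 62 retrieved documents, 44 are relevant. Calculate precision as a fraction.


Precision = relevant_retrieved / total_retrieved
= 44 / 62
= 44 / (44 + 18)
= 22/31

22/31


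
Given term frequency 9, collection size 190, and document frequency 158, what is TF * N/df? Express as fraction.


TF * (N/df)
= 9 * (190/158)
= 9 * 95/79
= 855/79

855/79


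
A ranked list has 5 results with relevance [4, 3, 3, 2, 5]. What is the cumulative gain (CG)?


Cumulative Gain = sum of relevance scores
Position 1: rel=4, running sum=4
Position 2: rel=3, running sum=7
Position 3: rel=3, running sum=10
Position 4: rel=2, running sum=12
Position 5: rel=5, running sum=17
CG = 17

17


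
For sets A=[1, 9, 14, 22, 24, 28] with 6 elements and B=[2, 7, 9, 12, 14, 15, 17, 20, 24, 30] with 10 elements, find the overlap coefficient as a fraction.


A intersect B = [9, 14, 24]
|A intersect B| = 3
min(|A|, |B|) = min(6, 10) = 6
Overlap = 3 / 6 = 1/2

1/2


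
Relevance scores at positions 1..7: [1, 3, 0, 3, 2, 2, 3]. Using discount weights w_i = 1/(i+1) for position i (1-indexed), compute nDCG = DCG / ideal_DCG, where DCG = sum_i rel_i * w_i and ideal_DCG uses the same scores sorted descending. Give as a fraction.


Position discount weights w_i = 1/(i+1) for i=1..7:
Weights = [1/2, 1/3, 1/4, 1/5, 1/6, 1/7, 1/8]
Actual relevance: [1, 3, 0, 3, 2, 2, 3]
DCG = 1/2 + 3/3 + 0/4 + 3/5 + 2/6 + 2/7 + 3/8 = 2599/840
Ideal relevance (sorted desc): [3, 3, 3, 2, 2, 1, 0]
Ideal DCG = 3/2 + 3/3 + 3/4 + 2/5 + 2/6 + 1/7 + 0/8 = 1733/420
nDCG = DCG / ideal_DCG = 2599/840 / 1733/420 = 2599/3466

2599/3466


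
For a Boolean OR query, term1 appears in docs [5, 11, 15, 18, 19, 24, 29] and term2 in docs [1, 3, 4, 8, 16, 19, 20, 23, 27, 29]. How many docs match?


Boolean OR: find union of posting lists
term1 docs: [5, 11, 15, 18, 19, 24, 29]
term2 docs: [1, 3, 4, 8, 16, 19, 20, 23, 27, 29]
Union: [1, 3, 4, 5, 8, 11, 15, 16, 18, 19, 20, 23, 24, 27, 29]
|union| = 15

15


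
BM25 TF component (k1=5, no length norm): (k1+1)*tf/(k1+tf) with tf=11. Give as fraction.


BM25 TF component = (k1+1)*tf / (k1+tf)
k1 = 5, tf = 11
Numerator = (5+1)*11 = 66
Denominator = 5 + 11 = 16
= 66/16 = 33/8

33/8


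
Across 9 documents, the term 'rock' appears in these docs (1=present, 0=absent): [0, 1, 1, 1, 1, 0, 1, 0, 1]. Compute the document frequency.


Checking each document for 'rock':
Doc 1: absent
Doc 2: present
Doc 3: present
Doc 4: present
Doc 5: present
Doc 6: absent
Doc 7: present
Doc 8: absent
Doc 9: present
df = sum of presences = 0 + 1 + 1 + 1 + 1 + 0 + 1 + 0 + 1 = 6

6


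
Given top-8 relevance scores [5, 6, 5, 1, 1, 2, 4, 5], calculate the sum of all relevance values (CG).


Cumulative Gain = sum of relevance scores
Position 1: rel=5, running sum=5
Position 2: rel=6, running sum=11
Position 3: rel=5, running sum=16
Position 4: rel=1, running sum=17
Position 5: rel=1, running sum=18
Position 6: rel=2, running sum=20
Position 7: rel=4, running sum=24
Position 8: rel=5, running sum=29
CG = 29

29


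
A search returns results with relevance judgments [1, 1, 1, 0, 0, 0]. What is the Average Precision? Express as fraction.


Computing P@k for each relevant position:
Position 1: relevant, P@1 = 1/1 = 1
Position 2: relevant, P@2 = 2/2 = 1
Position 3: relevant, P@3 = 3/3 = 1
Position 4: not relevant
Position 5: not relevant
Position 6: not relevant
Sum of P@k = 1 + 1 + 1 = 3
AP = 3 / 3 = 1

1


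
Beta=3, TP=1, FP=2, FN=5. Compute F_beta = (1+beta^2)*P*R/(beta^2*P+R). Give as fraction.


P = TP/(TP+FP) = 1/3 = 1/3
R = TP/(TP+FN) = 1/6 = 1/6
beta^2 = 3^2 = 9
(1 + beta^2) = 10
Numerator = (1+beta^2)*P*R = 5/9
Denominator = beta^2*P + R = 3 + 1/6 = 19/6
F_beta = 10/57

10/57


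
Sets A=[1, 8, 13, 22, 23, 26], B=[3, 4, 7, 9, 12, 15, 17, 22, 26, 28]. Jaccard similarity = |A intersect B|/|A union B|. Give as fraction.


A intersect B = [22, 26]
|A intersect B| = 2
A union B = [1, 3, 4, 7, 8, 9, 12, 13, 15, 17, 22, 23, 26, 28]
|A union B| = 14
Jaccard = 2/14 = 1/7

1/7


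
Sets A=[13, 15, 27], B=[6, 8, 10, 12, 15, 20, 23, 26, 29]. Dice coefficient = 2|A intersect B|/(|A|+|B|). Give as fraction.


A intersect B = [15]
|A intersect B| = 1
|A| = 3, |B| = 9
Dice = 2*1 / (3+9)
= 2 / 12 = 1/6

1/6


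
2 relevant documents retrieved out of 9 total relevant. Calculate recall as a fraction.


Recall = retrieved_relevant / total_relevant
= 2 / 9
= 2 / (2 + 7)
= 2/9

2/9


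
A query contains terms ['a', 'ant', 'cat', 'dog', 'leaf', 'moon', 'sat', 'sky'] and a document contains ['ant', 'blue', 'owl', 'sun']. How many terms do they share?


Query terms: ['a', 'ant', 'cat', 'dog', 'leaf', 'moon', 'sat', 'sky']
Document terms: ['ant', 'blue', 'owl', 'sun']
Common terms: ['ant']
Overlap count = 1

1


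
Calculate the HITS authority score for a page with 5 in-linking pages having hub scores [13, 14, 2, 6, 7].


Authority = sum of hub scores of in-linkers
In-link 1: hub score = 13
In-link 2: hub score = 14
In-link 3: hub score = 2
In-link 4: hub score = 6
In-link 5: hub score = 7
Authority = 13 + 14 + 2 + 6 + 7 = 42

42


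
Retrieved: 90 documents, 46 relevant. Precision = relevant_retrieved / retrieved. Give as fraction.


Precision = relevant_retrieved / total_retrieved
= 46 / 90
= 46 / (46 + 44)
= 23/45

23/45


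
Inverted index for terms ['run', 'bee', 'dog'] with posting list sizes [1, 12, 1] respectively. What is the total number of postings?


Summing posting list sizes:
'run': 1 postings
'bee': 12 postings
'dog': 1 postings
Total = 1 + 12 + 1 = 14

14


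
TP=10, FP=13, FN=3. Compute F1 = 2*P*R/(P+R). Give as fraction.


F1 = 2 * P * R / (P + R)
P = TP/(TP+FP) = 10/23 = 10/23
R = TP/(TP+FN) = 10/13 = 10/13
2 * P * R = 2 * 10/23 * 10/13 = 200/299
P + R = 10/23 + 10/13 = 360/299
F1 = 200/299 / 360/299 = 5/9

5/9


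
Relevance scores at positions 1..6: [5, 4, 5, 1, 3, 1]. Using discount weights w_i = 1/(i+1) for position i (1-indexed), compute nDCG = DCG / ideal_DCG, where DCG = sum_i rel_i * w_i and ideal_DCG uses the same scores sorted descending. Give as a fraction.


Position discount weights w_i = 1/(i+1) for i=1..6:
Weights = [1/2, 1/3, 1/4, 1/5, 1/6, 1/7]
Actual relevance: [5, 4, 5, 1, 3, 1]
DCG = 5/2 + 4/3 + 5/4 + 1/5 + 3/6 + 1/7 = 2489/420
Ideal relevance (sorted desc): [5, 5, 4, 3, 1, 1]
Ideal DCG = 5/2 + 5/3 + 4/4 + 3/5 + 1/6 + 1/7 = 638/105
nDCG = DCG / ideal_DCG = 2489/420 / 638/105 = 2489/2552

2489/2552


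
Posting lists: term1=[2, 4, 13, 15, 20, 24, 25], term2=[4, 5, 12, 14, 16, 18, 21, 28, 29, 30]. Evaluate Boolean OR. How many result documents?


Boolean OR: find union of posting lists
term1 docs: [2, 4, 13, 15, 20, 24, 25]
term2 docs: [4, 5, 12, 14, 16, 18, 21, 28, 29, 30]
Union: [2, 4, 5, 12, 13, 14, 15, 16, 18, 20, 21, 24, 25, 28, 29, 30]
|union| = 16

16


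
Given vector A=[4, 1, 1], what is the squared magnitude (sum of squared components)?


|A|^2 = sum of squared components
A[0]^2 = 4^2 = 16
A[1]^2 = 1^2 = 1
A[2]^2 = 1^2 = 1
Sum = 16 + 1 + 1 = 18

18


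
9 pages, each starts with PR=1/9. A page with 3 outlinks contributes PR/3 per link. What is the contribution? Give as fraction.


Initial PR = 1/9 = 1/9
Outlinks = 3
Contribution per link = PR / outlinks
= 1/9 / 3
= 1/27

1/27
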